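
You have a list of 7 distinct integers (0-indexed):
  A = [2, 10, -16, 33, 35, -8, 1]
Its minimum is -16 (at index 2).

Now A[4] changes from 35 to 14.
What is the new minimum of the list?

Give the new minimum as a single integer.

Old min = -16 (at index 2)
Change: A[4] 35 -> 14
Changed element was NOT the old min.
  New min = min(old_min, new_val) = min(-16, 14) = -16

Answer: -16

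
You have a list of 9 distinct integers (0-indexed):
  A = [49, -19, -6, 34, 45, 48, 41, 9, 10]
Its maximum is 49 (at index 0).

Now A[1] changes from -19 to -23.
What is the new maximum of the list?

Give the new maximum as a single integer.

Old max = 49 (at index 0)
Change: A[1] -19 -> -23
Changed element was NOT the old max.
  New max = max(old_max, new_val) = max(49, -23) = 49

Answer: 49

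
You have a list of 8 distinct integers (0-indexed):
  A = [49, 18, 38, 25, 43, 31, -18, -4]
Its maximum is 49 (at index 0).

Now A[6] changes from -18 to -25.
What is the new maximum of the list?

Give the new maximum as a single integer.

Answer: 49

Derivation:
Old max = 49 (at index 0)
Change: A[6] -18 -> -25
Changed element was NOT the old max.
  New max = max(old_max, new_val) = max(49, -25) = 49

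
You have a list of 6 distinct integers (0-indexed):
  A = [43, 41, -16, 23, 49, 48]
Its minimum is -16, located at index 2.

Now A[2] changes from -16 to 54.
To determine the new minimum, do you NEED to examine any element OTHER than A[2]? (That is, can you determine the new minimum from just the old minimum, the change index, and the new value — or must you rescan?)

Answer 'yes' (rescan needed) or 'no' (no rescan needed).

Old min = -16 at index 2
Change at index 2: -16 -> 54
Index 2 WAS the min and new value 54 > old min -16. Must rescan other elements to find the new min.
Needs rescan: yes

Answer: yes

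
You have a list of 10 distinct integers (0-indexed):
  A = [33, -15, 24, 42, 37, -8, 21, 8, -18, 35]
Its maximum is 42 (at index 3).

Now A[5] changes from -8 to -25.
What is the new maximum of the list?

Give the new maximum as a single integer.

Old max = 42 (at index 3)
Change: A[5] -8 -> -25
Changed element was NOT the old max.
  New max = max(old_max, new_val) = max(42, -25) = 42

Answer: 42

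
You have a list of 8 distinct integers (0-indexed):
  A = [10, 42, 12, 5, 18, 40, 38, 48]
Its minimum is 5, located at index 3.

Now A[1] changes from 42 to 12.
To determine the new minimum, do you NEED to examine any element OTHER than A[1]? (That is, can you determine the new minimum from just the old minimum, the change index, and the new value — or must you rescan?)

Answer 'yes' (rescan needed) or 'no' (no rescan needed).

Answer: no

Derivation:
Old min = 5 at index 3
Change at index 1: 42 -> 12
Index 1 was NOT the min. New min = min(5, 12). No rescan of other elements needed.
Needs rescan: no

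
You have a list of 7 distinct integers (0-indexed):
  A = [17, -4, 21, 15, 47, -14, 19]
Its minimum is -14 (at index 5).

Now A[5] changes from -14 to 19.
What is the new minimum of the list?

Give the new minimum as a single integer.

Answer: -4

Derivation:
Old min = -14 (at index 5)
Change: A[5] -14 -> 19
Changed element WAS the min. Need to check: is 19 still <= all others?
  Min of remaining elements: -4
  New min = min(19, -4) = -4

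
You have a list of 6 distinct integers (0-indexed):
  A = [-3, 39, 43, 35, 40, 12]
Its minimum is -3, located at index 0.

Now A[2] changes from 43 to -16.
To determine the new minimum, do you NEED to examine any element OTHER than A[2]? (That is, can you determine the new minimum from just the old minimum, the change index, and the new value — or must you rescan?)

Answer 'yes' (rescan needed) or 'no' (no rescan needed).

Old min = -3 at index 0
Change at index 2: 43 -> -16
Index 2 was NOT the min. New min = min(-3, -16). No rescan of other elements needed.
Needs rescan: no

Answer: no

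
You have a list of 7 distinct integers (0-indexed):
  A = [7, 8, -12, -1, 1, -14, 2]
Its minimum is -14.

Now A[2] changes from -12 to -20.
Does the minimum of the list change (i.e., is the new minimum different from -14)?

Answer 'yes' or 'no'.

Answer: yes

Derivation:
Old min = -14
Change: A[2] -12 -> -20
Changed element was NOT the min; min changes only if -20 < -14.
New min = -20; changed? yes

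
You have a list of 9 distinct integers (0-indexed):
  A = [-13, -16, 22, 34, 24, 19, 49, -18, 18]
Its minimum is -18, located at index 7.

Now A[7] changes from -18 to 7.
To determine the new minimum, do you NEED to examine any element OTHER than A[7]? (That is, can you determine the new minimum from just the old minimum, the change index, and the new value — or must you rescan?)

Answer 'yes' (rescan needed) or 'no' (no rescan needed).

Old min = -18 at index 7
Change at index 7: -18 -> 7
Index 7 WAS the min and new value 7 > old min -18. Must rescan other elements to find the new min.
Needs rescan: yes

Answer: yes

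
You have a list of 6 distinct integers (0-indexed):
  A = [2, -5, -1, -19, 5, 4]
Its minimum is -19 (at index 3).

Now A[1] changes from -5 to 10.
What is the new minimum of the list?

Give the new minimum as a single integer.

Answer: -19

Derivation:
Old min = -19 (at index 3)
Change: A[1] -5 -> 10
Changed element was NOT the old min.
  New min = min(old_min, new_val) = min(-19, 10) = -19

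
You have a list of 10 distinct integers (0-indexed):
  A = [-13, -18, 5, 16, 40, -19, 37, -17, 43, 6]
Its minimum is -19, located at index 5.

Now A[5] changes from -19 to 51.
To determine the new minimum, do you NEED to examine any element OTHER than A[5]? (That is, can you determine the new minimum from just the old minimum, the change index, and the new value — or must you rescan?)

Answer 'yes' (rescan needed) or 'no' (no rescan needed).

Old min = -19 at index 5
Change at index 5: -19 -> 51
Index 5 WAS the min and new value 51 > old min -19. Must rescan other elements to find the new min.
Needs rescan: yes

Answer: yes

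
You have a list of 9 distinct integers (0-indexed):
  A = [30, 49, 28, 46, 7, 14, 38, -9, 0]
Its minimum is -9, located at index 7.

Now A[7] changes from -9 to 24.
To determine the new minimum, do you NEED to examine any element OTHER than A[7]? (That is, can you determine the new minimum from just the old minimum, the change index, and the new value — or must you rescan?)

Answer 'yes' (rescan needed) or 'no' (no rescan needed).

Answer: yes

Derivation:
Old min = -9 at index 7
Change at index 7: -9 -> 24
Index 7 WAS the min and new value 24 > old min -9. Must rescan other elements to find the new min.
Needs rescan: yes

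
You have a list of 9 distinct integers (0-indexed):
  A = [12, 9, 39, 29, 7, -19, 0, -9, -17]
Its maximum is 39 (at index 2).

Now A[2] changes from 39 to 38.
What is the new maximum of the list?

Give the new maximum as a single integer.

Old max = 39 (at index 2)
Change: A[2] 39 -> 38
Changed element WAS the max -> may need rescan.
  Max of remaining elements: 29
  New max = max(38, 29) = 38

Answer: 38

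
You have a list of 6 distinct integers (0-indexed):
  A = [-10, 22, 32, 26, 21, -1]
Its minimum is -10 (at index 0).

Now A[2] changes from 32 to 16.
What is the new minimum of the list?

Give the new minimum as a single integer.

Old min = -10 (at index 0)
Change: A[2] 32 -> 16
Changed element was NOT the old min.
  New min = min(old_min, new_val) = min(-10, 16) = -10

Answer: -10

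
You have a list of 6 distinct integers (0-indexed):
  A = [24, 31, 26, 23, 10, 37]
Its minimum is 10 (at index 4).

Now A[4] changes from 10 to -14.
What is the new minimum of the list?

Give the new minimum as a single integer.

Answer: -14

Derivation:
Old min = 10 (at index 4)
Change: A[4] 10 -> -14
Changed element WAS the min. Need to check: is -14 still <= all others?
  Min of remaining elements: 23
  New min = min(-14, 23) = -14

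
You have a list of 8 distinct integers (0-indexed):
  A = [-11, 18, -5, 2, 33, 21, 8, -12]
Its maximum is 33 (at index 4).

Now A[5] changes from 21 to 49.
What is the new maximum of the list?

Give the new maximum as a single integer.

Answer: 49

Derivation:
Old max = 33 (at index 4)
Change: A[5] 21 -> 49
Changed element was NOT the old max.
  New max = max(old_max, new_val) = max(33, 49) = 49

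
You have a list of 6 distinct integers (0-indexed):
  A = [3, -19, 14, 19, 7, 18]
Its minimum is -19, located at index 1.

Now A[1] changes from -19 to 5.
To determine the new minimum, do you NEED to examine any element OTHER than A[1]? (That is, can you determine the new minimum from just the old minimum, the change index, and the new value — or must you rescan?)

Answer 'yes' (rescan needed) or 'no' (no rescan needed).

Old min = -19 at index 1
Change at index 1: -19 -> 5
Index 1 WAS the min and new value 5 > old min -19. Must rescan other elements to find the new min.
Needs rescan: yes

Answer: yes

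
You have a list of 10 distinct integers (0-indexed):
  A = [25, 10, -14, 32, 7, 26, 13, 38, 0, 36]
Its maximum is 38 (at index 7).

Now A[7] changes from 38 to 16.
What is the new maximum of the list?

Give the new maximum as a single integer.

Old max = 38 (at index 7)
Change: A[7] 38 -> 16
Changed element WAS the max -> may need rescan.
  Max of remaining elements: 36
  New max = max(16, 36) = 36

Answer: 36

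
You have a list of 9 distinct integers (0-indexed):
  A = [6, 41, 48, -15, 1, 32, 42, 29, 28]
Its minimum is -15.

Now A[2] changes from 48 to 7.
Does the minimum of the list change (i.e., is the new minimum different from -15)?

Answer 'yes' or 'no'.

Old min = -15
Change: A[2] 48 -> 7
Changed element was NOT the min; min changes only if 7 < -15.
New min = -15; changed? no

Answer: no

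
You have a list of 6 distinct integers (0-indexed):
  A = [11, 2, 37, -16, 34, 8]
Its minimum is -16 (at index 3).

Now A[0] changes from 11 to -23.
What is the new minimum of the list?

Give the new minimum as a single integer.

Answer: -23

Derivation:
Old min = -16 (at index 3)
Change: A[0] 11 -> -23
Changed element was NOT the old min.
  New min = min(old_min, new_val) = min(-16, -23) = -23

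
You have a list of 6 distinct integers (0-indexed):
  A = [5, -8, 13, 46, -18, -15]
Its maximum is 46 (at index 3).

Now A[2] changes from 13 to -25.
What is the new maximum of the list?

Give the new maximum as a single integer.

Answer: 46

Derivation:
Old max = 46 (at index 3)
Change: A[2] 13 -> -25
Changed element was NOT the old max.
  New max = max(old_max, new_val) = max(46, -25) = 46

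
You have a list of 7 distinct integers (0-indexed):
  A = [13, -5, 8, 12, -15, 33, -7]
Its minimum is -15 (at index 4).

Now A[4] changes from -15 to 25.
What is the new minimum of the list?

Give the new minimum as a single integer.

Old min = -15 (at index 4)
Change: A[4] -15 -> 25
Changed element WAS the min. Need to check: is 25 still <= all others?
  Min of remaining elements: -7
  New min = min(25, -7) = -7

Answer: -7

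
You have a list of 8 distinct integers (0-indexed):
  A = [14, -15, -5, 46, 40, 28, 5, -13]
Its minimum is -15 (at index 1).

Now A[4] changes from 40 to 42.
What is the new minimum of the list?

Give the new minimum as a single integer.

Answer: -15

Derivation:
Old min = -15 (at index 1)
Change: A[4] 40 -> 42
Changed element was NOT the old min.
  New min = min(old_min, new_val) = min(-15, 42) = -15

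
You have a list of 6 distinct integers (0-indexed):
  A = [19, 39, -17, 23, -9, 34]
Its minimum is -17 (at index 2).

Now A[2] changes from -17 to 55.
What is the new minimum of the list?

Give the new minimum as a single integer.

Old min = -17 (at index 2)
Change: A[2] -17 -> 55
Changed element WAS the min. Need to check: is 55 still <= all others?
  Min of remaining elements: -9
  New min = min(55, -9) = -9

Answer: -9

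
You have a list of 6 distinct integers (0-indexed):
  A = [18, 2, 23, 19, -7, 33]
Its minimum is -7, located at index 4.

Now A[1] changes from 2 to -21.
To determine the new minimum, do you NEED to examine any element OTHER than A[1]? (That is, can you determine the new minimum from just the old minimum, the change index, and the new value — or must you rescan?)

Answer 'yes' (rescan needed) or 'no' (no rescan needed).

Old min = -7 at index 4
Change at index 1: 2 -> -21
Index 1 was NOT the min. New min = min(-7, -21). No rescan of other elements needed.
Needs rescan: no

Answer: no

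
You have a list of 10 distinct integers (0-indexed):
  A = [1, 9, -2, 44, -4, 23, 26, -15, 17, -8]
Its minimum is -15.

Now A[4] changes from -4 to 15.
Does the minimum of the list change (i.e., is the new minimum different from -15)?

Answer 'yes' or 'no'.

Answer: no

Derivation:
Old min = -15
Change: A[4] -4 -> 15
Changed element was NOT the min; min changes only if 15 < -15.
New min = -15; changed? no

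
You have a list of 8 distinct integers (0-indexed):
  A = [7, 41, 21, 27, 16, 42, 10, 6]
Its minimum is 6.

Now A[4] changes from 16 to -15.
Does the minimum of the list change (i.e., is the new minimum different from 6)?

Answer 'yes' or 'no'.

Old min = 6
Change: A[4] 16 -> -15
Changed element was NOT the min; min changes only if -15 < 6.
New min = -15; changed? yes

Answer: yes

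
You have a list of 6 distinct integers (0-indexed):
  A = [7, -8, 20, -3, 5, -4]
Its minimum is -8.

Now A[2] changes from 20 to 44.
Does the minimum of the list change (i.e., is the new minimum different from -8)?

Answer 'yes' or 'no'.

Old min = -8
Change: A[2] 20 -> 44
Changed element was NOT the min; min changes only if 44 < -8.
New min = -8; changed? no

Answer: no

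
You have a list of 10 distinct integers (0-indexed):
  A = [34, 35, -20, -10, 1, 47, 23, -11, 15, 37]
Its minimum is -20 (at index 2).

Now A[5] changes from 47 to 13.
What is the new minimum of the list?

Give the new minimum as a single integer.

Old min = -20 (at index 2)
Change: A[5] 47 -> 13
Changed element was NOT the old min.
  New min = min(old_min, new_val) = min(-20, 13) = -20

Answer: -20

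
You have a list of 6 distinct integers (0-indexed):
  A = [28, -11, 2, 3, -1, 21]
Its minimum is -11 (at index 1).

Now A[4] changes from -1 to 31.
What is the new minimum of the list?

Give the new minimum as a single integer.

Old min = -11 (at index 1)
Change: A[4] -1 -> 31
Changed element was NOT the old min.
  New min = min(old_min, new_val) = min(-11, 31) = -11

Answer: -11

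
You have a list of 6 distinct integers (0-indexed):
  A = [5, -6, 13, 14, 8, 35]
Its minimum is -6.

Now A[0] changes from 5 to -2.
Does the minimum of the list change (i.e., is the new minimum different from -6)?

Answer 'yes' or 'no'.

Answer: no

Derivation:
Old min = -6
Change: A[0] 5 -> -2
Changed element was NOT the min; min changes only if -2 < -6.
New min = -6; changed? no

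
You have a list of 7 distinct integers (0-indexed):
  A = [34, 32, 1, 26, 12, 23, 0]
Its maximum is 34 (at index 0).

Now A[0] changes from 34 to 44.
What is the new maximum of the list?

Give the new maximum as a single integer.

Answer: 44

Derivation:
Old max = 34 (at index 0)
Change: A[0] 34 -> 44
Changed element WAS the max -> may need rescan.
  Max of remaining elements: 32
  New max = max(44, 32) = 44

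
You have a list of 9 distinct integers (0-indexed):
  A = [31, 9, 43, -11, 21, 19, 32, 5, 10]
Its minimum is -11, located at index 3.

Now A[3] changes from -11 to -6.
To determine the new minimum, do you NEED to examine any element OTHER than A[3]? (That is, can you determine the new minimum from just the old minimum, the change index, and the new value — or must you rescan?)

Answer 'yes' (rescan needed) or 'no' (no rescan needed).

Answer: yes

Derivation:
Old min = -11 at index 3
Change at index 3: -11 -> -6
Index 3 WAS the min and new value -6 > old min -11. Must rescan other elements to find the new min.
Needs rescan: yes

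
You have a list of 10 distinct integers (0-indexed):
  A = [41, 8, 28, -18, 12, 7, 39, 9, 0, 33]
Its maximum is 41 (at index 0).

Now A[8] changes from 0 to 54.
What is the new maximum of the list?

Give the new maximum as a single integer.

Old max = 41 (at index 0)
Change: A[8] 0 -> 54
Changed element was NOT the old max.
  New max = max(old_max, new_val) = max(41, 54) = 54

Answer: 54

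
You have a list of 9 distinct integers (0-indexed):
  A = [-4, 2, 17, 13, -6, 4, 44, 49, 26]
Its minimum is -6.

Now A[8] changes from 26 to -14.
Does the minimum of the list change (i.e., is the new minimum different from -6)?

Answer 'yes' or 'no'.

Answer: yes

Derivation:
Old min = -6
Change: A[8] 26 -> -14
Changed element was NOT the min; min changes only if -14 < -6.
New min = -14; changed? yes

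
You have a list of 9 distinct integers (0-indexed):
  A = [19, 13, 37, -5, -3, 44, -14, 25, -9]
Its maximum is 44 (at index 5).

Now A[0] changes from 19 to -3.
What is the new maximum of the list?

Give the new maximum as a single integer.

Answer: 44

Derivation:
Old max = 44 (at index 5)
Change: A[0] 19 -> -3
Changed element was NOT the old max.
  New max = max(old_max, new_val) = max(44, -3) = 44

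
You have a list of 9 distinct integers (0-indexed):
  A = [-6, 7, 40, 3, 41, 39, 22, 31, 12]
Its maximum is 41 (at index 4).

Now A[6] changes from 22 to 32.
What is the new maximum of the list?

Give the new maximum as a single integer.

Answer: 41

Derivation:
Old max = 41 (at index 4)
Change: A[6] 22 -> 32
Changed element was NOT the old max.
  New max = max(old_max, new_val) = max(41, 32) = 41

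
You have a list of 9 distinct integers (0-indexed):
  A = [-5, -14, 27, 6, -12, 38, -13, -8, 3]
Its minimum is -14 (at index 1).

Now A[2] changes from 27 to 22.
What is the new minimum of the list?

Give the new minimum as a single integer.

Old min = -14 (at index 1)
Change: A[2] 27 -> 22
Changed element was NOT the old min.
  New min = min(old_min, new_val) = min(-14, 22) = -14

Answer: -14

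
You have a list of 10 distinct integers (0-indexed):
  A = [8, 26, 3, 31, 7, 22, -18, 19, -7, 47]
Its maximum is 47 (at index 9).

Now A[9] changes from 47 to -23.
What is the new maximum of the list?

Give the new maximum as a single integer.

Old max = 47 (at index 9)
Change: A[9] 47 -> -23
Changed element WAS the max -> may need rescan.
  Max of remaining elements: 31
  New max = max(-23, 31) = 31

Answer: 31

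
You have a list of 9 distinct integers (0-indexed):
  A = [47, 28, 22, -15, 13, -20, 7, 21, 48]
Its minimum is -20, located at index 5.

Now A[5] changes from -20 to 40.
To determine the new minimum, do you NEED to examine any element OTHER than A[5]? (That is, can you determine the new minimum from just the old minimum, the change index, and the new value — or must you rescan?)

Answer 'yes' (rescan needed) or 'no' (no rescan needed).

Answer: yes

Derivation:
Old min = -20 at index 5
Change at index 5: -20 -> 40
Index 5 WAS the min and new value 40 > old min -20. Must rescan other elements to find the new min.
Needs rescan: yes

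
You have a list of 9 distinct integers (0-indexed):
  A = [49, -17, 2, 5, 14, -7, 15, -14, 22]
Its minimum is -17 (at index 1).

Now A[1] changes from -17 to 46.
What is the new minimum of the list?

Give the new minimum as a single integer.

Answer: -14

Derivation:
Old min = -17 (at index 1)
Change: A[1] -17 -> 46
Changed element WAS the min. Need to check: is 46 still <= all others?
  Min of remaining elements: -14
  New min = min(46, -14) = -14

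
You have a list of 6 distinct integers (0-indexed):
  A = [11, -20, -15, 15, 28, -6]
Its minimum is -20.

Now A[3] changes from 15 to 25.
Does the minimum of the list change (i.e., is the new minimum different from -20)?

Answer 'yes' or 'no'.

Old min = -20
Change: A[3] 15 -> 25
Changed element was NOT the min; min changes only if 25 < -20.
New min = -20; changed? no

Answer: no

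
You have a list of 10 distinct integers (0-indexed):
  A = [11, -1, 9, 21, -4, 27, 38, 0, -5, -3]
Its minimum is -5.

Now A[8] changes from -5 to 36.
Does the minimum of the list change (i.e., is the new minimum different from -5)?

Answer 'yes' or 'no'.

Old min = -5
Change: A[8] -5 -> 36
Changed element was the min; new min must be rechecked.
New min = -4; changed? yes

Answer: yes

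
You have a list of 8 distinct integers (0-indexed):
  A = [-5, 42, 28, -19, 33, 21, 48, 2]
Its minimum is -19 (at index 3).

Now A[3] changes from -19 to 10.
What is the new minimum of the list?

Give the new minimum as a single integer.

Answer: -5

Derivation:
Old min = -19 (at index 3)
Change: A[3] -19 -> 10
Changed element WAS the min. Need to check: is 10 still <= all others?
  Min of remaining elements: -5
  New min = min(10, -5) = -5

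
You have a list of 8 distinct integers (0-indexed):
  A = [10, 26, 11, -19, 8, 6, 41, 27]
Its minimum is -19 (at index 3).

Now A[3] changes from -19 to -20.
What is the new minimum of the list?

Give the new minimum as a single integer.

Answer: -20

Derivation:
Old min = -19 (at index 3)
Change: A[3] -19 -> -20
Changed element WAS the min. Need to check: is -20 still <= all others?
  Min of remaining elements: 6
  New min = min(-20, 6) = -20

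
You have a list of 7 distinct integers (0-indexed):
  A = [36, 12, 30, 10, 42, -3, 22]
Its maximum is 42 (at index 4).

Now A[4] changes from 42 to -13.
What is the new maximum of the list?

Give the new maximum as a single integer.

Answer: 36

Derivation:
Old max = 42 (at index 4)
Change: A[4] 42 -> -13
Changed element WAS the max -> may need rescan.
  Max of remaining elements: 36
  New max = max(-13, 36) = 36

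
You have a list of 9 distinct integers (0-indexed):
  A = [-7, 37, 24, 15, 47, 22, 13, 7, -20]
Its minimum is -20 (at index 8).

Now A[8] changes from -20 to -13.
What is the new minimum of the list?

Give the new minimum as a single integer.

Old min = -20 (at index 8)
Change: A[8] -20 -> -13
Changed element WAS the min. Need to check: is -13 still <= all others?
  Min of remaining elements: -7
  New min = min(-13, -7) = -13

Answer: -13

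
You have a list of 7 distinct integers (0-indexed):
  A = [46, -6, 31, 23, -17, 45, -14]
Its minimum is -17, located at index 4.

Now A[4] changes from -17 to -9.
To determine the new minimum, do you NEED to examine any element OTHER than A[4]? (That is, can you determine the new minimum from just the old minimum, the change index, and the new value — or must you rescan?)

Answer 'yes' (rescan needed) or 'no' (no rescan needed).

Old min = -17 at index 4
Change at index 4: -17 -> -9
Index 4 WAS the min and new value -9 > old min -17. Must rescan other elements to find the new min.
Needs rescan: yes

Answer: yes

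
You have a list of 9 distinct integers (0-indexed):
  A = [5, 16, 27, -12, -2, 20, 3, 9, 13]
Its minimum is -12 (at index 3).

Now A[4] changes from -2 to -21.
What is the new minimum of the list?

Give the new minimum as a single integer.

Answer: -21

Derivation:
Old min = -12 (at index 3)
Change: A[4] -2 -> -21
Changed element was NOT the old min.
  New min = min(old_min, new_val) = min(-12, -21) = -21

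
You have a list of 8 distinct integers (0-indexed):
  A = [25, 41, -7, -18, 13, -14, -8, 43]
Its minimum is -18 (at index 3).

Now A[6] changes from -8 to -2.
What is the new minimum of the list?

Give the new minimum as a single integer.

Answer: -18

Derivation:
Old min = -18 (at index 3)
Change: A[6] -8 -> -2
Changed element was NOT the old min.
  New min = min(old_min, new_val) = min(-18, -2) = -18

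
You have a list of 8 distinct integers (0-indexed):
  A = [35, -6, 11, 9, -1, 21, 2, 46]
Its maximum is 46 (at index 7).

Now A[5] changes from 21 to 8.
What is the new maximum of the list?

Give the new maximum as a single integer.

Answer: 46

Derivation:
Old max = 46 (at index 7)
Change: A[5] 21 -> 8
Changed element was NOT the old max.
  New max = max(old_max, new_val) = max(46, 8) = 46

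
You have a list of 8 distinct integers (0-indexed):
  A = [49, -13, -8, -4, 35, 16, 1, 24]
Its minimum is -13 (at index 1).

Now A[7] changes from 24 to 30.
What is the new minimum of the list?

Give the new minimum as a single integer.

Answer: -13

Derivation:
Old min = -13 (at index 1)
Change: A[7] 24 -> 30
Changed element was NOT the old min.
  New min = min(old_min, new_val) = min(-13, 30) = -13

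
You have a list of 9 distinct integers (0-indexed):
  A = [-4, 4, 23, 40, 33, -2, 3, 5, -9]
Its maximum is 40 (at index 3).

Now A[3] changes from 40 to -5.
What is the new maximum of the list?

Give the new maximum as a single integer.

Answer: 33

Derivation:
Old max = 40 (at index 3)
Change: A[3] 40 -> -5
Changed element WAS the max -> may need rescan.
  Max of remaining elements: 33
  New max = max(-5, 33) = 33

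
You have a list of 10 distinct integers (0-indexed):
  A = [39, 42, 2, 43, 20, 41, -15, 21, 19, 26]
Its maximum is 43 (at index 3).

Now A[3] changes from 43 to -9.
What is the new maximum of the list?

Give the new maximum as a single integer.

Answer: 42

Derivation:
Old max = 43 (at index 3)
Change: A[3] 43 -> -9
Changed element WAS the max -> may need rescan.
  Max of remaining elements: 42
  New max = max(-9, 42) = 42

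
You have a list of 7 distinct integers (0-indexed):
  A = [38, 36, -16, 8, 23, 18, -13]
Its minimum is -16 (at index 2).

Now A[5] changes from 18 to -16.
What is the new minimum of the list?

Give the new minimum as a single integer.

Old min = -16 (at index 2)
Change: A[5] 18 -> -16
Changed element was NOT the old min.
  New min = min(old_min, new_val) = min(-16, -16) = -16

Answer: -16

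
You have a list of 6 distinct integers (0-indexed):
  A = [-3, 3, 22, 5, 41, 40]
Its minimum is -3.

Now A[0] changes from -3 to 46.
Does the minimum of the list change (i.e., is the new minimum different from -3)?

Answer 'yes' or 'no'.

Answer: yes

Derivation:
Old min = -3
Change: A[0] -3 -> 46
Changed element was the min; new min must be rechecked.
New min = 3; changed? yes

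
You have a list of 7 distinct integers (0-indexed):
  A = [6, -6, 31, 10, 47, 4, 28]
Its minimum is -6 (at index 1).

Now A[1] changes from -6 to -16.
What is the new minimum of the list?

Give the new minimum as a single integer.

Answer: -16

Derivation:
Old min = -6 (at index 1)
Change: A[1] -6 -> -16
Changed element WAS the min. Need to check: is -16 still <= all others?
  Min of remaining elements: 4
  New min = min(-16, 4) = -16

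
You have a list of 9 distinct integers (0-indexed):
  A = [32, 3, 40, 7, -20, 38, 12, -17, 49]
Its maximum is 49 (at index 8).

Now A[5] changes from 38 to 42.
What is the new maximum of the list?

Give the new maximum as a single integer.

Old max = 49 (at index 8)
Change: A[5] 38 -> 42
Changed element was NOT the old max.
  New max = max(old_max, new_val) = max(49, 42) = 49

Answer: 49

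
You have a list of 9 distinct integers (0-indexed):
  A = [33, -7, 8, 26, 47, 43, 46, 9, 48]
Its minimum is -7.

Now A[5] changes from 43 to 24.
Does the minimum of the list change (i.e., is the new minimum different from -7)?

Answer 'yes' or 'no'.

Old min = -7
Change: A[5] 43 -> 24
Changed element was NOT the min; min changes only if 24 < -7.
New min = -7; changed? no

Answer: no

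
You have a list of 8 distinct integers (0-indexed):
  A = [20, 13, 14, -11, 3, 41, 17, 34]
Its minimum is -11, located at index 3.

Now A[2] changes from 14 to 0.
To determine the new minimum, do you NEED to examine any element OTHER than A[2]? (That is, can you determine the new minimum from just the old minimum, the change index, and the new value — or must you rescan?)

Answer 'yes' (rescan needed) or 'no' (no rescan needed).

Answer: no

Derivation:
Old min = -11 at index 3
Change at index 2: 14 -> 0
Index 2 was NOT the min. New min = min(-11, 0). No rescan of other elements needed.
Needs rescan: no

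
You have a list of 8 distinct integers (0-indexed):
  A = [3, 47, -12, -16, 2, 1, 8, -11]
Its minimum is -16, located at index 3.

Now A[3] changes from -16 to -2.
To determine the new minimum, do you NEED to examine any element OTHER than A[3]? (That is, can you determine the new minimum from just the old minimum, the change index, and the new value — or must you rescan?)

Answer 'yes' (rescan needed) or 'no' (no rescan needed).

Old min = -16 at index 3
Change at index 3: -16 -> -2
Index 3 WAS the min and new value -2 > old min -16. Must rescan other elements to find the new min.
Needs rescan: yes

Answer: yes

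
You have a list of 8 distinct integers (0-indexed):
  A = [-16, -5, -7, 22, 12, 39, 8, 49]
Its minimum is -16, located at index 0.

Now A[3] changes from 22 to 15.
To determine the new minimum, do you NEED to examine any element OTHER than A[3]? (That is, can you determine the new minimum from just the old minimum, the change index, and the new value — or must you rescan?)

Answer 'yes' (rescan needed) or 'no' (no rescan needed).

Answer: no

Derivation:
Old min = -16 at index 0
Change at index 3: 22 -> 15
Index 3 was NOT the min. New min = min(-16, 15). No rescan of other elements needed.
Needs rescan: no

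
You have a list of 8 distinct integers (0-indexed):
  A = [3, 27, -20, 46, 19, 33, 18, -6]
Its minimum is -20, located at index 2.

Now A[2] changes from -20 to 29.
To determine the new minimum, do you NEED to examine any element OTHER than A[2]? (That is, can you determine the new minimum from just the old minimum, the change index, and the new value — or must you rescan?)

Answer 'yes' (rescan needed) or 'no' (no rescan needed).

Old min = -20 at index 2
Change at index 2: -20 -> 29
Index 2 WAS the min and new value 29 > old min -20. Must rescan other elements to find the new min.
Needs rescan: yes

Answer: yes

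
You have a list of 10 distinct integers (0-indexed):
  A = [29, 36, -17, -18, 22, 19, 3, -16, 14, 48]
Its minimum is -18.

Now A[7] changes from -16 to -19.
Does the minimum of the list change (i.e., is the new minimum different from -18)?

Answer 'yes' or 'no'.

Old min = -18
Change: A[7] -16 -> -19
Changed element was NOT the min; min changes only if -19 < -18.
New min = -19; changed? yes

Answer: yes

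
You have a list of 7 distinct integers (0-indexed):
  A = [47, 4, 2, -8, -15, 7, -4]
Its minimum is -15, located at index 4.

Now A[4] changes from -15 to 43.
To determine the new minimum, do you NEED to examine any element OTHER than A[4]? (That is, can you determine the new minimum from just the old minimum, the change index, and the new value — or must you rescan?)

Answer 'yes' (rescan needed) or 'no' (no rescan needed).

Answer: yes

Derivation:
Old min = -15 at index 4
Change at index 4: -15 -> 43
Index 4 WAS the min and new value 43 > old min -15. Must rescan other elements to find the new min.
Needs rescan: yes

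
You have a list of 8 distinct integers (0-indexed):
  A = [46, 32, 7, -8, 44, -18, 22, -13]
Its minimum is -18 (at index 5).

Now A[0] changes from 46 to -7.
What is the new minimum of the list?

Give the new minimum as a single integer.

Answer: -18

Derivation:
Old min = -18 (at index 5)
Change: A[0] 46 -> -7
Changed element was NOT the old min.
  New min = min(old_min, new_val) = min(-18, -7) = -18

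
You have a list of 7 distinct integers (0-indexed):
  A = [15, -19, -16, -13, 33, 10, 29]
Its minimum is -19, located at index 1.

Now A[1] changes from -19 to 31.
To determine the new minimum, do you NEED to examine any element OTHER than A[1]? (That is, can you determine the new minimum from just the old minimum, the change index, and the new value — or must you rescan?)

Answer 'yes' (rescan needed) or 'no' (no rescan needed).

Old min = -19 at index 1
Change at index 1: -19 -> 31
Index 1 WAS the min and new value 31 > old min -19. Must rescan other elements to find the new min.
Needs rescan: yes

Answer: yes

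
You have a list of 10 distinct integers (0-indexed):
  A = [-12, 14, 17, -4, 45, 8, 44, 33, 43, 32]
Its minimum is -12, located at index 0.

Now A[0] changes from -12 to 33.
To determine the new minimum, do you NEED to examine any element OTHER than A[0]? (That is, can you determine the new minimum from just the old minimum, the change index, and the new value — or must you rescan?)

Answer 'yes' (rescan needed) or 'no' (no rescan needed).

Old min = -12 at index 0
Change at index 0: -12 -> 33
Index 0 WAS the min and new value 33 > old min -12. Must rescan other elements to find the new min.
Needs rescan: yes

Answer: yes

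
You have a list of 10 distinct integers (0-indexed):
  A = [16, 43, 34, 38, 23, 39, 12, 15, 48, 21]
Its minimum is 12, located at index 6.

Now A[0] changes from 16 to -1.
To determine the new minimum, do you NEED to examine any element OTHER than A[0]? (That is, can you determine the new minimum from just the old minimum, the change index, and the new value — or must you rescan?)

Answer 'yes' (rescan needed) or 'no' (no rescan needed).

Answer: no

Derivation:
Old min = 12 at index 6
Change at index 0: 16 -> -1
Index 0 was NOT the min. New min = min(12, -1). No rescan of other elements needed.
Needs rescan: no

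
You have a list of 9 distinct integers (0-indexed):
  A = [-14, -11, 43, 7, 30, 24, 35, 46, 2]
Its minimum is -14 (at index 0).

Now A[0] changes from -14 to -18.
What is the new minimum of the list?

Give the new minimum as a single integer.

Answer: -18

Derivation:
Old min = -14 (at index 0)
Change: A[0] -14 -> -18
Changed element WAS the min. Need to check: is -18 still <= all others?
  Min of remaining elements: -11
  New min = min(-18, -11) = -18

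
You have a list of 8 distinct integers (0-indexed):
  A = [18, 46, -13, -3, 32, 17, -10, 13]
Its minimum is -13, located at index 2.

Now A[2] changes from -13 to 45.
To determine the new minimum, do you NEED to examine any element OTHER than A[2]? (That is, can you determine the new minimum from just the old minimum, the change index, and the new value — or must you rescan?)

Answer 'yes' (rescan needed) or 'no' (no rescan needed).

Answer: yes

Derivation:
Old min = -13 at index 2
Change at index 2: -13 -> 45
Index 2 WAS the min and new value 45 > old min -13. Must rescan other elements to find the new min.
Needs rescan: yes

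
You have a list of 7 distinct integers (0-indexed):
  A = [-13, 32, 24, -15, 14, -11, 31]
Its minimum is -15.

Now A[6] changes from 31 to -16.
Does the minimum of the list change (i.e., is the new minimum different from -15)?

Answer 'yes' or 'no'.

Old min = -15
Change: A[6] 31 -> -16
Changed element was NOT the min; min changes only if -16 < -15.
New min = -16; changed? yes

Answer: yes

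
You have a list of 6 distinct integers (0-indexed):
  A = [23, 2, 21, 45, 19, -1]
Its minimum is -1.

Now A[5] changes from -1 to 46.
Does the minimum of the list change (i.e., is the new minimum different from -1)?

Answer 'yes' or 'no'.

Answer: yes

Derivation:
Old min = -1
Change: A[5] -1 -> 46
Changed element was the min; new min must be rechecked.
New min = 2; changed? yes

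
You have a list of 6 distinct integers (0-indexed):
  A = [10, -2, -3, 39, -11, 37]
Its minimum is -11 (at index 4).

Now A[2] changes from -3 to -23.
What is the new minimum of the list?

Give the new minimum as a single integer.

Answer: -23

Derivation:
Old min = -11 (at index 4)
Change: A[2] -3 -> -23
Changed element was NOT the old min.
  New min = min(old_min, new_val) = min(-11, -23) = -23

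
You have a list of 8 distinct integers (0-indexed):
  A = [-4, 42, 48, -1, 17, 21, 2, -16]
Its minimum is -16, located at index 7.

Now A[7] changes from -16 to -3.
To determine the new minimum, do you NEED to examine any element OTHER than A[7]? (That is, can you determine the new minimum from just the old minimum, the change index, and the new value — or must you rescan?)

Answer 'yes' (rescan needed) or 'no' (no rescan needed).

Old min = -16 at index 7
Change at index 7: -16 -> -3
Index 7 WAS the min and new value -3 > old min -16. Must rescan other elements to find the new min.
Needs rescan: yes

Answer: yes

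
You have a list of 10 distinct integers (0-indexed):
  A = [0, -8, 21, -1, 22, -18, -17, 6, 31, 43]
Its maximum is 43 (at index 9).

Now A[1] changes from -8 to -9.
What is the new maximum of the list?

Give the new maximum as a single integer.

Old max = 43 (at index 9)
Change: A[1] -8 -> -9
Changed element was NOT the old max.
  New max = max(old_max, new_val) = max(43, -9) = 43

Answer: 43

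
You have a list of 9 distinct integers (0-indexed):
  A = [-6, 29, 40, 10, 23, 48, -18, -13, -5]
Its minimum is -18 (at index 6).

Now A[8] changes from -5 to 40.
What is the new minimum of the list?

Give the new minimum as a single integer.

Answer: -18

Derivation:
Old min = -18 (at index 6)
Change: A[8] -5 -> 40
Changed element was NOT the old min.
  New min = min(old_min, new_val) = min(-18, 40) = -18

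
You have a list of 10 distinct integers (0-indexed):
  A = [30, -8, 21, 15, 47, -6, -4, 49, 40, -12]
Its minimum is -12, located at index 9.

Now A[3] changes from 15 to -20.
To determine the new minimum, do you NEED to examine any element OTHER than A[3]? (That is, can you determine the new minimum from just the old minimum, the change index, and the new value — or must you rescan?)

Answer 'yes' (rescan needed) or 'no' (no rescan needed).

Answer: no

Derivation:
Old min = -12 at index 9
Change at index 3: 15 -> -20
Index 3 was NOT the min. New min = min(-12, -20). No rescan of other elements needed.
Needs rescan: no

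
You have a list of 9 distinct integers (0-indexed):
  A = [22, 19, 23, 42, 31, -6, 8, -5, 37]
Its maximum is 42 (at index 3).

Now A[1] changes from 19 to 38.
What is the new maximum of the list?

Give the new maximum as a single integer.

Old max = 42 (at index 3)
Change: A[1] 19 -> 38
Changed element was NOT the old max.
  New max = max(old_max, new_val) = max(42, 38) = 42

Answer: 42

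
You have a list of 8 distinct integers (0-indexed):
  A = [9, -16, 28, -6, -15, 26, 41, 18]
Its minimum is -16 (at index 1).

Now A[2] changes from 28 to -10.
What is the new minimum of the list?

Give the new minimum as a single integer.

Answer: -16

Derivation:
Old min = -16 (at index 1)
Change: A[2] 28 -> -10
Changed element was NOT the old min.
  New min = min(old_min, new_val) = min(-16, -10) = -16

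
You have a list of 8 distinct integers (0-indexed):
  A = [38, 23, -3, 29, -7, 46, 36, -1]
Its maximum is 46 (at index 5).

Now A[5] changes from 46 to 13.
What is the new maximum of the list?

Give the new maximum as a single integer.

Old max = 46 (at index 5)
Change: A[5] 46 -> 13
Changed element WAS the max -> may need rescan.
  Max of remaining elements: 38
  New max = max(13, 38) = 38

Answer: 38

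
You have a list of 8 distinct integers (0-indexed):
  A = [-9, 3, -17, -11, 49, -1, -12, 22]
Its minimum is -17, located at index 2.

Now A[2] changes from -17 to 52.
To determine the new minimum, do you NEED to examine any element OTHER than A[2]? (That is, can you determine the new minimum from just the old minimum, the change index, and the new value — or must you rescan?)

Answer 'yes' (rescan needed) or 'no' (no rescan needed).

Old min = -17 at index 2
Change at index 2: -17 -> 52
Index 2 WAS the min and new value 52 > old min -17. Must rescan other elements to find the new min.
Needs rescan: yes

Answer: yes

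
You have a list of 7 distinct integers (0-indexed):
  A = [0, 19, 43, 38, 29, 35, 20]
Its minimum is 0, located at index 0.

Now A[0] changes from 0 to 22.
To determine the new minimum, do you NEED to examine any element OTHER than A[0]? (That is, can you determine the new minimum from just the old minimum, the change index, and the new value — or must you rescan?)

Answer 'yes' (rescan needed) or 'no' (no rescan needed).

Answer: yes

Derivation:
Old min = 0 at index 0
Change at index 0: 0 -> 22
Index 0 WAS the min and new value 22 > old min 0. Must rescan other elements to find the new min.
Needs rescan: yes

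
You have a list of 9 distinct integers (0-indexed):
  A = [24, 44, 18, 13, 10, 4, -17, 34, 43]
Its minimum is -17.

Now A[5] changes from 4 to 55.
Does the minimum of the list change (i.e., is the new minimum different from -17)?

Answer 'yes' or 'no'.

Old min = -17
Change: A[5] 4 -> 55
Changed element was NOT the min; min changes only if 55 < -17.
New min = -17; changed? no

Answer: no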